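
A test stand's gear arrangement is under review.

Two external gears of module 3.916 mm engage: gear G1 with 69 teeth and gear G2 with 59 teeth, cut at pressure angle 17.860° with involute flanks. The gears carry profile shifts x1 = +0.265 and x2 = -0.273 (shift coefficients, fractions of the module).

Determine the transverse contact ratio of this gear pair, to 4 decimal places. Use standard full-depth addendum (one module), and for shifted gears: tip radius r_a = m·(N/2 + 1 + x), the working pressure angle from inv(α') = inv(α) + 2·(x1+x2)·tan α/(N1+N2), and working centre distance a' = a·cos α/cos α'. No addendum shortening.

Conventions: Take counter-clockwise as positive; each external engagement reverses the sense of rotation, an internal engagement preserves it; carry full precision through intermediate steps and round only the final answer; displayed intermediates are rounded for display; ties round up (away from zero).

class = single-mesh tooth geometry [involute pair 69T × 59T, m = 3.916]
base radii: r_b1 = 128.591265, r_b2 = 109.954850
tip radii: r_a1 = 140.055740, r_a2 = 118.368932
inv(α') = inv(17.860°) + 2·(+0.265-0.273)·tan α/(69+59) = 0.01046433  ⇒  α' = 17.83774°
a' = a·cos α / cos α' = 250.6240·cos 17.860°/cos 17.83774° = 250.592653
action lengths: √(r_a1²−r_b1²) = 55.496818, √(r_a2²−r_b2²) = 43.830754
base pitch p_b = π·m·cos α = 11.709605
CR = (55.496818 + 43.830754 − 250.592653·sin 17.83774°)/11.709605 = 1.927086
contact ratio ≈ 1.9271

1.9271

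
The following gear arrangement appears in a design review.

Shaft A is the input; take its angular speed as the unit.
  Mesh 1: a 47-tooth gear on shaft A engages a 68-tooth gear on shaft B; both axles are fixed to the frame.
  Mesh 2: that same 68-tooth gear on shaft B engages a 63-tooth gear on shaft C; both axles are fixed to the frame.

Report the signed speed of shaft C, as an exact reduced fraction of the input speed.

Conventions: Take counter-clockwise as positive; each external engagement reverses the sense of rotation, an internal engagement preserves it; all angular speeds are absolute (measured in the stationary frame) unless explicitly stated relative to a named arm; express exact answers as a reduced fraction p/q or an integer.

47/63

2-mesh fixed-axis compound train (all bearings frame-fixed)
mesh 1 [47T→68T]: |ω|/ω_in = 1×47/68 = 47/68, sense flips to −
mesh 2 [68T→63T]: |ω|/ω_in = (47/68)×68/63 = 47/63, sense flips to +
signed output speed (× input speed) = 47/63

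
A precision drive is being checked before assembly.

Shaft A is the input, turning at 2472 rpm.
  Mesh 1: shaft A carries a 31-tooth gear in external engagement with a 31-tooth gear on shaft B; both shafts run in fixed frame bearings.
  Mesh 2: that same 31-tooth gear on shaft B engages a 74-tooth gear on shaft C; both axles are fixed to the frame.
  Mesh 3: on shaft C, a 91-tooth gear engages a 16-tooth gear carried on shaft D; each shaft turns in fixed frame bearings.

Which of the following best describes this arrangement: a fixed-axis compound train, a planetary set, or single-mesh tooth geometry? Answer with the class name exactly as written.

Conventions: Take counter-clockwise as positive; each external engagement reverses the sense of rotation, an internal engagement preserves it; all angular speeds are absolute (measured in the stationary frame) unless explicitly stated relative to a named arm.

fixed-axis compound train

3-mesh fixed-axis compound train (all bearings frame-fixed)
classification: fixed-axis compound train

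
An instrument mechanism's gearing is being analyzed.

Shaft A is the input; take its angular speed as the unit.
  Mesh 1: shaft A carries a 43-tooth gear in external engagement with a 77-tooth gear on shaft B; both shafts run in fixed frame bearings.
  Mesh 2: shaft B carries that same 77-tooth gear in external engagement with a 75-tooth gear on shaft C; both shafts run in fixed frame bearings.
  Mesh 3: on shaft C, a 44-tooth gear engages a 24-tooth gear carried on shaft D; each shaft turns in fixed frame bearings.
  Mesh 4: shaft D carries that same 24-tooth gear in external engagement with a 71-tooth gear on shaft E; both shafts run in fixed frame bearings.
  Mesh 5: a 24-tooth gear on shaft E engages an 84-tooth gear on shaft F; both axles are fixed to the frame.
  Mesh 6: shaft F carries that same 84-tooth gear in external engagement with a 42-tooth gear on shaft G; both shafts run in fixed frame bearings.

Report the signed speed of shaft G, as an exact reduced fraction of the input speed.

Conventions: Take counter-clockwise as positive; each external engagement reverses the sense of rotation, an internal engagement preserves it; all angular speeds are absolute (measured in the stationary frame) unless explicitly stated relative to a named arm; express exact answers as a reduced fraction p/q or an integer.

7568/37275

6-mesh fixed-axis compound train (all bearings frame-fixed)
mesh 1 [43T→77T]: |ω|/ω_in = 1×43/77 = 43/77, sense flips to −
mesh 2 [77T→75T]: |ω|/ω_in = (43/77)×77/75 = 43/75, sense flips to +
mesh 3 [44T→24T]: |ω|/ω_in = (43/75)×44/24 = 473/450, sense flips to −
mesh 4 [24T→71T]: |ω|/ω_in = (473/450)×24/71 = 1892/5325, sense flips to +
mesh 5 [24T→84T]: |ω|/ω_in = (1892/5325)×24/84 = 3784/37275, sense flips to −
mesh 6 [84T→42T]: |ω|/ω_in = (3784/37275)×84/42 = 7568/37275, sense flips to +
signed output speed (× input speed) = 7568/37275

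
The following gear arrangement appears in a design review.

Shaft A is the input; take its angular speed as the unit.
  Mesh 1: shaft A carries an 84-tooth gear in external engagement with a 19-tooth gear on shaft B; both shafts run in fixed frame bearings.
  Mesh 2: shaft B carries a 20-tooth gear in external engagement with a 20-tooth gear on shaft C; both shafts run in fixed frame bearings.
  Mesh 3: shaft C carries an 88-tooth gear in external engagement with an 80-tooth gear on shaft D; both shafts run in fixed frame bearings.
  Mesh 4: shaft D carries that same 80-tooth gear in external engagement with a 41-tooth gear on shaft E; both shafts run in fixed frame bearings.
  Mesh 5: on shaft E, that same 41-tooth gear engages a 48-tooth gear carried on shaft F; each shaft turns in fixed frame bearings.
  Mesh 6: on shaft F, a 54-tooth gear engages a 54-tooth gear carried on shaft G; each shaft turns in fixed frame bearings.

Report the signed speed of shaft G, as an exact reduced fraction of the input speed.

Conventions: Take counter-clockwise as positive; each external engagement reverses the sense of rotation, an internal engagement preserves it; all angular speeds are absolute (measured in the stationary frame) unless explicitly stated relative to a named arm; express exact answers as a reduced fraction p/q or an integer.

154/19

6-mesh fixed-axis compound train (all bearings frame-fixed)
mesh 1 [84T→19T]: |ω|/ω_in = 1×84/19 = 84/19, sense flips to −
mesh 2 [20T→20T]: |ω|/ω_in = (84/19)×20/20 = 84/19, sense flips to +
mesh 3 [88T→80T]: |ω|/ω_in = (84/19)×88/80 = 462/95, sense flips to −
mesh 4 [80T→41T]: |ω|/ω_in = (462/95)×80/41 = 7392/779, sense flips to +
mesh 5 [41T→48T]: |ω|/ω_in = (7392/779)×41/48 = 154/19, sense flips to −
mesh 6 [54T→54T]: |ω|/ω_in = (154/19)×54/54 = 154/19, sense flips to +
signed output speed (× input speed) = 154/19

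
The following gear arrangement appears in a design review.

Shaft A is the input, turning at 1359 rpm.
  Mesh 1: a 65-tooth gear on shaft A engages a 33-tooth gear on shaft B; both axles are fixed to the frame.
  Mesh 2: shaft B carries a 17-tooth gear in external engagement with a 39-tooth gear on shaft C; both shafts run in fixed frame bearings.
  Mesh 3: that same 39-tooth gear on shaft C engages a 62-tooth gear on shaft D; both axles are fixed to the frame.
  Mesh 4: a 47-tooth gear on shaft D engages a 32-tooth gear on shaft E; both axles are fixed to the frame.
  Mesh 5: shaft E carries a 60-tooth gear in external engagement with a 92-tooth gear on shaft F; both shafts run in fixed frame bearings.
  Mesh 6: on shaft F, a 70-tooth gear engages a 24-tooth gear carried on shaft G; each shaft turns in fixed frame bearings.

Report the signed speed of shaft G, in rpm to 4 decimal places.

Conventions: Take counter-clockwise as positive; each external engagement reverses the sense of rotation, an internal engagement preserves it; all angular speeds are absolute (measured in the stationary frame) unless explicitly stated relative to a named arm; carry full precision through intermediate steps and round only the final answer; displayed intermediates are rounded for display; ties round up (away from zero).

+2050.5681 rpm

6-mesh fixed-axis compound train (all bearings frame-fixed)
mesh 1 [65T→33T]: ω = 1359.0000×65/33 = 2676.8182 rpm, sense flips to −
mesh 2 [17T→39T]: ω = 2676.8182×17/39 = 1166.8182 rpm, sense flips to +
mesh 3 [39T→62T]: ω = 1166.8182×39/62 = 733.9663 rpm, sense flips to −
mesh 4 [47T→32T]: ω = 733.9663×47/32 = 1078.0130 rpm, sense flips to +
mesh 5 [60T→92T]: ω = 1078.0130×60/92 = 703.0519 rpm, sense flips to −
mesh 6 [70T→24T]: ω = 703.0519×70/24 = 2050.5681 rpm, sense flips to +
signed output speed = +2050.5681 rpm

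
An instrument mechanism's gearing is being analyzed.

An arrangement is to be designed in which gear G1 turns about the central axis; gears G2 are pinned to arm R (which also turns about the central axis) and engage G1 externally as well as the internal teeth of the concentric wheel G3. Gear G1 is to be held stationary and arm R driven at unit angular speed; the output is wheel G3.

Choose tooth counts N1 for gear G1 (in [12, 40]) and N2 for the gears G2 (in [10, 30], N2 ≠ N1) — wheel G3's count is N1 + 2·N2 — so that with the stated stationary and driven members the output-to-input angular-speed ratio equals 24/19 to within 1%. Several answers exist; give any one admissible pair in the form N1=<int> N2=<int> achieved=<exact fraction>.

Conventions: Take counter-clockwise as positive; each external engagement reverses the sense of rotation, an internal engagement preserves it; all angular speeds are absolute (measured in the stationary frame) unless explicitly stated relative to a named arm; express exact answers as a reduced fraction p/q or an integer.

planetary set to be sized for 24/19 (Willis relation)
Willis with ω_sun = 0: ω_ring/ω_arm = (N1+N3)/N3; set equal to 24/19  ⇒  N3/N1 = 1/(24/19 − 1) = 19/5
N3 = N1 + 2·N2  ⇒  N2/N1 = (N3/N1 − 1)/2 = (19/5 − 1)/2 = 7/5
smallest multiple with N1 ≥ 12 and N2 ≥ 10: k = 3  ⇒  N1 = 3·5 = 15, N2 = 3·7 = 21 (N1 ≤ 40, N2 ≤ 30, N2 ≠ N1 ✓), N3 = 15 + 2·21 = 57
check: (N1+N3)/N3 with N1 = 15, N3 = 57 gives 24/19; |achieved − target| = 0 ≤ 6/475 ✓

N1=15 N2=21 achieved=24/19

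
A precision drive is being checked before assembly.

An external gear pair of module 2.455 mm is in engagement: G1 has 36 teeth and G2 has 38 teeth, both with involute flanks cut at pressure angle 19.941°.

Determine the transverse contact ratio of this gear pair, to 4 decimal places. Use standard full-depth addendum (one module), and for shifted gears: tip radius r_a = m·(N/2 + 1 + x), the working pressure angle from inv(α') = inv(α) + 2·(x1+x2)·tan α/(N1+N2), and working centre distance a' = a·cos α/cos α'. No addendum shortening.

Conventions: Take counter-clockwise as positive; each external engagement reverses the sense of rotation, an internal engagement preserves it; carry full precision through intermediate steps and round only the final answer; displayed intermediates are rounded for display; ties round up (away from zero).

single-mesh involute tooth geometry (36T engaging 38T at module 2.455)
base radii: r_b1 = 41.540558, r_b2 = 43.848367
tip radii: r_a1 = 46.645000, r_a2 = 49.100000
no profile shift: α' = α, a' = a
action lengths: √(r_a1²−r_b1²) = 21.216457, √(r_a2²−r_b2²) = 22.093680
base pitch p_b = π·m·cos α = 7.250195
CR = (21.216457 + 22.093680 − 90.835000·sin 19.94100°)/7.250195 = 1.700733
contact ratio ≈ 1.7007

1.7007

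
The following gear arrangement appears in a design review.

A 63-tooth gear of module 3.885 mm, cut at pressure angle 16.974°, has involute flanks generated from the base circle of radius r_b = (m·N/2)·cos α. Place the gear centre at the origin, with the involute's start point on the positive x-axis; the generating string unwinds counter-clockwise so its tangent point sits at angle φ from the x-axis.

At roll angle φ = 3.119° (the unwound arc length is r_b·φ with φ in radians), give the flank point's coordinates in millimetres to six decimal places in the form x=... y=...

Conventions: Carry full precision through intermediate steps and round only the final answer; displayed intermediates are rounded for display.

x=117.219707 y=0.006292

class = single-mesh tooth geometry [base-circle involute, m = 3.885, 63T]
pitch radius r_p = m·N/2 = 3.885·63/2 = 122.377500
base radius r_b = r_p·cos α = 122.377500·cos 16.974° = 117.046410
roll angle φ = 3.119° = 0.05443682 rad
x = r_b·(cos φ + φ·sin φ) = 117.219707
y = r_b·(sin φ − φ·cos φ) = 0.006292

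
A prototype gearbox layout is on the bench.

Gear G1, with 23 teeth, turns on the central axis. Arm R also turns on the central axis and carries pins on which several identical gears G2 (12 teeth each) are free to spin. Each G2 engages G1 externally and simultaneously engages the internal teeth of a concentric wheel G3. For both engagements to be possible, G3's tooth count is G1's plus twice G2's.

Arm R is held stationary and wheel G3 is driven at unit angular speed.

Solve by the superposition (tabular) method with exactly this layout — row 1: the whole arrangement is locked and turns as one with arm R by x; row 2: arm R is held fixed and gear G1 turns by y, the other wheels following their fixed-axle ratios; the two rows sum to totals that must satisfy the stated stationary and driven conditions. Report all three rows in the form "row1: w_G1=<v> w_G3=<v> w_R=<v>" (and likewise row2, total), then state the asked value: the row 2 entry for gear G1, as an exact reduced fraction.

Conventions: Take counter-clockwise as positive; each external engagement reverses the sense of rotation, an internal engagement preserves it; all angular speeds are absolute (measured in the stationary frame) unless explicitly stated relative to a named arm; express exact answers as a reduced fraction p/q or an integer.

row1: w_G1=0 w_G3=0 w_R=0
row2: w_G1=-47/23 w_G3=1 w_R=0
total: w_G1=-47/23 w_G3=1 w_R=0
asked value: -47/23

topology: planetary set — G1 23T / G2 12T / G3 47T, arm = carrier (Willis)
row 1: whole set turns with the arm by x
superposition row 2 [arm held]: sun y, ring −(23/47)·y, arm 0
boundary: total ω_arm = x = 0 and total ω_ring = x − (23/47)·y = 1  ⇒  y = -47/23, x = 0
row 2 ring = −(23/47)·(-47/23) = 1
totals (row 1 + row 2): sun 0 + (-47/23) = -47/23, ring 0 + 1 = 1, arm 0 + 0 = 0
asked cell (row2, sun) = -47/23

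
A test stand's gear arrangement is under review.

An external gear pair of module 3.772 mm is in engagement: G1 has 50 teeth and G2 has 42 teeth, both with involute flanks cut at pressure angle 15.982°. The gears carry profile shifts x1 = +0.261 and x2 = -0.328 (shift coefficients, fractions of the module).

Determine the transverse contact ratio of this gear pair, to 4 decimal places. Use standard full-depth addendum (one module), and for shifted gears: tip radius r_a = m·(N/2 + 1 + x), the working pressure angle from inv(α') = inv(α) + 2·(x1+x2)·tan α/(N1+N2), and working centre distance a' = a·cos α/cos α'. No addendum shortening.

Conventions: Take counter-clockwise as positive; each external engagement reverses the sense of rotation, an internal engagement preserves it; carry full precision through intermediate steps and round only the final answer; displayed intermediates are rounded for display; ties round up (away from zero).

2.0023

class = single-mesh tooth geometry [involute pair 50T × 42T, m = 3.772]
base radii: r_b1 = 90.655139, r_b2 = 76.150317
tip radii: r_a1 = 99.056492, r_a2 = 81.746784
inv(α') = inv(15.982°) + 2·(+0.261-0.328)·tan α/(50+42) = 0.00704975  ⇒  α' = 15.68484°
a' = a·cos α / cos α' = 173.5120·cos 15.982°/cos 15.68484° = 173.256974
action lengths: √(r_a1²−r_b1²) = 39.922855, √(r_a2²−r_b2²) = 29.726519
base pitch p_b = π·m·cos α = 11.392061
CR = (39.922855 + 29.726519 − 173.256974·sin 15.68484°)/11.392061 = 2.002279
contact ratio ≈ 2.0023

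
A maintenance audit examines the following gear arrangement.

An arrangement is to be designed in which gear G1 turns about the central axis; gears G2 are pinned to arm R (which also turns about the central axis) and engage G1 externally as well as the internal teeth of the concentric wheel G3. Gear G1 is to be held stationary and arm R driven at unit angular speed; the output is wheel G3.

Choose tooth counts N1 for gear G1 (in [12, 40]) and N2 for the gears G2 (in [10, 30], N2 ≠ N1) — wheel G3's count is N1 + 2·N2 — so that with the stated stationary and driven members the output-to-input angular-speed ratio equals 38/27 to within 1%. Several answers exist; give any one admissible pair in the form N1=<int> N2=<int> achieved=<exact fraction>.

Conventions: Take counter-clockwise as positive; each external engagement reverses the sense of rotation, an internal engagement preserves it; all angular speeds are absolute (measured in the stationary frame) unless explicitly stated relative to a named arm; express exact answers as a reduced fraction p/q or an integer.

topology: planetary set — design target 38/27, arm = carrier (Willis)
Willis with ω_sun = 0: ω_ring/ω_arm = (N1+N3)/N3; set equal to 38/27  ⇒  N3/N1 = 1/(38/27 − 1) = 27/11
N3 = N1 + 2·N2  ⇒  N2/N1 = (N3/N1 − 1)/2 = (27/11 − 1)/2 = 8/11
smallest multiple with N1 ≥ 12 and N2 ≥ 10: k = 2  ⇒  N1 = 2·11 = 22, N2 = 2·8 = 16 (N1 ≤ 40, N2 ≤ 30, N2 ≠ N1 ✓), N3 = 22 + 2·16 = 54
check: (N1+N3)/N3 with N1 = 22, N3 = 54 gives 38/27; |achieved − target| = 0 ≤ 19/1350 ✓

N1=22 N2=16 achieved=38/27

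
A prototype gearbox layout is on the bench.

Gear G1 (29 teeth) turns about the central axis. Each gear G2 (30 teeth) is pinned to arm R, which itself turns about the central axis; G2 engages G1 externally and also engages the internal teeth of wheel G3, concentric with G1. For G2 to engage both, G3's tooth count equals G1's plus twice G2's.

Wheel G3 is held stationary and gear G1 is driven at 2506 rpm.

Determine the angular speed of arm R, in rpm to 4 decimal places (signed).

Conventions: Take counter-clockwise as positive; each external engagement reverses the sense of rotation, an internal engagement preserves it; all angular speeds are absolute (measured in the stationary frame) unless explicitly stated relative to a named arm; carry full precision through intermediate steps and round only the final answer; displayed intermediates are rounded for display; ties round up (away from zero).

class = planetary set [G3 = 29+2·30 = 89; Willis about the carrier]
normalise by the input: solve with ω_sun = 1, then scale by 2506 rpm
ring teeth: 29 + 2·30 = 89
29(ω_sun−ω_arm) = −89(ω_ring−ω_arm),  ω_ring = 0, ω_sun = 1
29(1−ω_arm) = −89(0−ω_arm)  ⇒  118·ω_arm = 29  ⇒  ω_arm = 29/118
scale: ω_arm = 29/118 × 2506 rpm = +615.8814 rpm

+615.8814 rpm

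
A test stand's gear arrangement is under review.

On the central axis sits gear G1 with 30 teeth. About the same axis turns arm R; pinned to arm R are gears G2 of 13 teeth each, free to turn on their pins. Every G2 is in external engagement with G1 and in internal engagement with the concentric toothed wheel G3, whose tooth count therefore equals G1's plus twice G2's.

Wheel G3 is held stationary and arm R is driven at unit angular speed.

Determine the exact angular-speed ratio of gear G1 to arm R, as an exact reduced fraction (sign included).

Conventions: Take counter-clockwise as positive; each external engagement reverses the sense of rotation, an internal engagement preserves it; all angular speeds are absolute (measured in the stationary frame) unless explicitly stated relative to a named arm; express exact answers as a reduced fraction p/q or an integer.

class = planetary set [G3 = 30+2·13 = 56; Willis about the carrier]
ring teeth: 30 + 2·13 = 56
30(ω_sun−ω_arm) = −56(ω_ring−ω_arm),  ω_ring = 0, ω_arm = 1
ω_sun = 1 − (56/30)(0−1) = 43/15
ω_out/ω_in = 43/15

43/15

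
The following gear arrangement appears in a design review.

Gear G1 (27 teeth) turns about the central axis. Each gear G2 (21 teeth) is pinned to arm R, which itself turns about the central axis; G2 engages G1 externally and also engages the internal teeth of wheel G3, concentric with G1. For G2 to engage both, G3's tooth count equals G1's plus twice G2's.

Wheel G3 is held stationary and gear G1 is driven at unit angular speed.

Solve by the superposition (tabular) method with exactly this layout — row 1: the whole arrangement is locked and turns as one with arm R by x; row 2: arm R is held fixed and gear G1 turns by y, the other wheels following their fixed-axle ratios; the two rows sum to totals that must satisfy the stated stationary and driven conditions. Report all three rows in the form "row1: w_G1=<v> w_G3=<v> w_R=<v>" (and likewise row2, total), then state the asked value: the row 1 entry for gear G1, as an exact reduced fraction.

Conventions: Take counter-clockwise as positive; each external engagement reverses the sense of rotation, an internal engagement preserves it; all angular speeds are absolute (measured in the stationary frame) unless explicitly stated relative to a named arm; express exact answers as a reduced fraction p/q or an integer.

row1: w_G1=9/32 w_G3=9/32 w_R=9/32
row2: w_G1=23/32 w_G3=-9/32 w_R=0
total: w_G1=1 w_G3=0 w_R=9/32
asked value: 9/32

recognized (axles ride arm R): planetary set, 27/21/69 teeth
row 1: whole set turns with the arm by x
row 2 — arm fixed, fixed-axis ratios: sun y, ring −(27/69)·y, arm 0
boundary: total ω_ring = x − (27/69)·y = 0 and total ω_sun = x + y = 1  ⇒  y = 23/32, x = 9/32
row 2 ring = −(27/69)·23/32 = -9/32
totals (row 1 + row 2): sun 9/32 + 23/32 = 1, ring 9/32 + (-9/32) = 0, arm 9/32 + 0 = 9/32
asked cell (row1, sun) = 9/32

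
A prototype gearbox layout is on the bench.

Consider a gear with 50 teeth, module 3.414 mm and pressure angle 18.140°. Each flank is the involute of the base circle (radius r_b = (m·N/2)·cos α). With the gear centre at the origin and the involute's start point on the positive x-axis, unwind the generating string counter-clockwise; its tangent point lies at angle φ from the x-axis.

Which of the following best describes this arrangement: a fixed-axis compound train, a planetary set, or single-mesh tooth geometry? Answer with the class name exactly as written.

topology: single-mesh involute geometry — m = 3.414, N = 50
classification: single-mesh tooth geometry

single-mesh tooth geometry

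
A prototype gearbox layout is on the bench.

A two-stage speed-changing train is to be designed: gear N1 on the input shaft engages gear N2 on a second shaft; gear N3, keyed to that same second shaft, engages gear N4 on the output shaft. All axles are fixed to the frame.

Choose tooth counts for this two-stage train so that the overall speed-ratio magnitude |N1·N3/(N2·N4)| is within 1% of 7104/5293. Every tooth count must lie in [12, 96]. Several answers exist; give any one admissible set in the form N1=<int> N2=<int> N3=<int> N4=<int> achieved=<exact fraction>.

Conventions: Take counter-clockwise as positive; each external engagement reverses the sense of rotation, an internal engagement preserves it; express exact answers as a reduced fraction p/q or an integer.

class = fixed-axis compound train [2-stage, 7104/5293 wanted]
target = 7104/5293 in lowest terms: an exact hit needs N1·N3 = k·7104 and N2·N4 = k·5293 for one integer k, every count in [12, 96]; additionally prefer no 1:1 stage (N1 ≠ N2, N3 ≠ N4)
k = 1: N1·N3 = 7104 = 74·96, N2·N4 = 5293 = 67·79
achieved = 74·96/(67·79) = 7104/5293; |achieved − target| = 0 ≤ 1776/132325 ✓

N1=74 N2=67 N3=96 N4=79 achieved=7104/5293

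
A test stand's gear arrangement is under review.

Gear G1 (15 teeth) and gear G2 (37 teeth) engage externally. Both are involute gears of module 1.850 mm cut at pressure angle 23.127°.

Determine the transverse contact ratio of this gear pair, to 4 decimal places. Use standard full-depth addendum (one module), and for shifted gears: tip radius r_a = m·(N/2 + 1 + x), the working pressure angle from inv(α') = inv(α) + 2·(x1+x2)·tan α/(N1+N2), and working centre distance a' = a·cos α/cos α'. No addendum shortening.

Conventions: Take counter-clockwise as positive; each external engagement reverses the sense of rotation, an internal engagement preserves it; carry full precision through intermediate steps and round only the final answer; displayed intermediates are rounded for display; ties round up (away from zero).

1.4830

recognized (one external pair, fixed centres): single-mesh tooth geometry, m = 1.850, N1 = 15, N2 = 37
base radii: r_b1 = 12.759957, r_b2 = 31.474560
tip radii: r_a1 = 15.725000, r_a2 = 36.075000
no profile shift: α' = α, a' = a
action lengths: √(r_a1²−r_b1²) = 9.190165, √(r_a2²−r_b2²) = 17.628322
base pitch p_b = π·m·cos α = 5.344878
CR = (9.190165 + 17.628322 − 48.100000·sin 23.12700°)/5.344878 = 1.482957
contact ratio ≈ 1.4830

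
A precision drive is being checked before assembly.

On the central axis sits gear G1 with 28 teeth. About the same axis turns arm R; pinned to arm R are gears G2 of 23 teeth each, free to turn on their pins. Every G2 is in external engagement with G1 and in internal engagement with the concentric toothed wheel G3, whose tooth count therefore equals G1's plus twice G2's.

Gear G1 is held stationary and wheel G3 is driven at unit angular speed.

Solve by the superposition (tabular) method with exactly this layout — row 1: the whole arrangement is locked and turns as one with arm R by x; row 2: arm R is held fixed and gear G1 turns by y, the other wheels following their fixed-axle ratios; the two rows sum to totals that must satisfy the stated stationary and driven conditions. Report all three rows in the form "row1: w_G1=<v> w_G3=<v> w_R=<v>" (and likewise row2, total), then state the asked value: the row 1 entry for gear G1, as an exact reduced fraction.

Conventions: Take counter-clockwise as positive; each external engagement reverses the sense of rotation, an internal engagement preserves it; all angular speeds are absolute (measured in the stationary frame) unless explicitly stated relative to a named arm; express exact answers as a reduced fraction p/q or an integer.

topology: planetary set — G1 28T / G2 23T / G3 74T, arm = carrier (Willis)
row 1: whole set turns with the arm by x
superposition row 2 [arm held]: sun y, ring −(28/74)·y, arm 0
boundary: total ω_sun = x + y = 0 and total ω_ring = x − (28/74)·y = 1  ⇒  y = -37/51, x = 37/51
row 2 ring = −(28/74)·(-37/51) = 14/51
totals (row 1 + row 2): sun 37/51 + (-37/51) = 0, ring 37/51 + 14/51 = 1, arm 37/51 + 0 = 37/51
asked cell (row1, sun) = 37/51

row1: w_G1=37/51 w_G3=37/51 w_R=37/51
row2: w_G1=-37/51 w_G3=14/51 w_R=0
total: w_G1=0 w_G3=1 w_R=37/51
asked value: 37/51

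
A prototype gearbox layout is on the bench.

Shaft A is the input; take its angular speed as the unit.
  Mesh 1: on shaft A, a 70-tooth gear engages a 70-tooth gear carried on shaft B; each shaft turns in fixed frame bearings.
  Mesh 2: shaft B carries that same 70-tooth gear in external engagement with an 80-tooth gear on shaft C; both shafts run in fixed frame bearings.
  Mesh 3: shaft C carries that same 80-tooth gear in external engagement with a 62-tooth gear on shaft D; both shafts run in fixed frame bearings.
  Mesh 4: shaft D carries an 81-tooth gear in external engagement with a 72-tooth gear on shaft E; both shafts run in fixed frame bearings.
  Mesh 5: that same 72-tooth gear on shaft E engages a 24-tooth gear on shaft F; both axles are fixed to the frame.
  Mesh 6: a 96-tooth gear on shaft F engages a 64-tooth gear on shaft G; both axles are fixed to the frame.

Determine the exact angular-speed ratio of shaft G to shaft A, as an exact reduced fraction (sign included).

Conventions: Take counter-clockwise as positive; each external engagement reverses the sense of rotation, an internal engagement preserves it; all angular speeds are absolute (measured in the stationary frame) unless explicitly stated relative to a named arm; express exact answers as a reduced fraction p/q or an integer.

2835/496

class = fixed-axis compound train [6 meshes; 6 ratios multiply, 6 sense flips]
mesh 1 [70T→70T]: running ratio 1, sense −
mesh 2 [70T→80T]: running ratio 7/8, sense +
mesh 3 [80T→62T]: running ratio 35/31, sense −
mesh 4 [81T→72T]: running ratio 315/248, sense +
mesh 5 [72T→24T]: running ratio 945/248, sense −
mesh 6 [96T→64T]: running ratio 2835/496, sense +
ω_out/ω_in = 2835/496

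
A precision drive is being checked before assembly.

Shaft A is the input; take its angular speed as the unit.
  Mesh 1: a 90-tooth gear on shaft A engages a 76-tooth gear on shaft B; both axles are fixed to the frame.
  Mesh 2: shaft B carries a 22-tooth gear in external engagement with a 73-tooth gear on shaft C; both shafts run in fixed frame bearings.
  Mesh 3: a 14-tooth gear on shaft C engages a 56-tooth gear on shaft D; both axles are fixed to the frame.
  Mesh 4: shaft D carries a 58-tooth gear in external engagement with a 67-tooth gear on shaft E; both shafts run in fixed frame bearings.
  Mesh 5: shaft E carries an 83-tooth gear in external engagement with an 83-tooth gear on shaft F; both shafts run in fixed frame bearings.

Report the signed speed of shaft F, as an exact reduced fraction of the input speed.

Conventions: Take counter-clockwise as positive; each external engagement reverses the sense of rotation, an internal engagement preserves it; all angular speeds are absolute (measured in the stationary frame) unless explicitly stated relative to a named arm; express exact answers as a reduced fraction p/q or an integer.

5-mesh fixed-axis compound train (all bearings frame-fixed)
mesh 1 [90T→76T]: |ω|/ω_in = 1×90/76 = 45/38, sense flips to −
mesh 2 [22T→73T]: |ω|/ω_in = (45/38)×22/73 = 495/1387, sense flips to +
mesh 3 [14T→56T]: |ω|/ω_in = (495/1387)×14/56 = 495/5548, sense flips to −
mesh 4 [58T→67T]: |ω|/ω_in = (495/5548)×58/67 = 14355/185858, sense flips to +
mesh 5 [83T→83T]: |ω|/ω_in = (14355/185858)×83/83 = 14355/185858, sense flips to −
signed output speed (× input speed) = -14355/185858

-14355/185858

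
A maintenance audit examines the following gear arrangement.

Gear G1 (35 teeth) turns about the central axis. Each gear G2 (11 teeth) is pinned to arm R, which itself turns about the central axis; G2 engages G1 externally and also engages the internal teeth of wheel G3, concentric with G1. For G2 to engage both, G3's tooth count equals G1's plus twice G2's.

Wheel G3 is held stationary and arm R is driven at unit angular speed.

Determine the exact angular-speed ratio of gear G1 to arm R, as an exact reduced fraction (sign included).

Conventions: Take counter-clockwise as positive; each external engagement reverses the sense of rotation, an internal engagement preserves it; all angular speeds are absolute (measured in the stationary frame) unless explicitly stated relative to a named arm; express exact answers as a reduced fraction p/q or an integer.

92/35

recognized (axles ride arm R): planetary set, 35/11/57 teeth
ring teeth: 35 + 2·11 = 57
35(ω_sun−ω_arm) = −57(ω_ring−ω_arm),  ω_ring = 0, ω_arm = 1
ω_sun = 1 − (57/35)(0−1) = 92/35
ω_out/ω_in = 92/35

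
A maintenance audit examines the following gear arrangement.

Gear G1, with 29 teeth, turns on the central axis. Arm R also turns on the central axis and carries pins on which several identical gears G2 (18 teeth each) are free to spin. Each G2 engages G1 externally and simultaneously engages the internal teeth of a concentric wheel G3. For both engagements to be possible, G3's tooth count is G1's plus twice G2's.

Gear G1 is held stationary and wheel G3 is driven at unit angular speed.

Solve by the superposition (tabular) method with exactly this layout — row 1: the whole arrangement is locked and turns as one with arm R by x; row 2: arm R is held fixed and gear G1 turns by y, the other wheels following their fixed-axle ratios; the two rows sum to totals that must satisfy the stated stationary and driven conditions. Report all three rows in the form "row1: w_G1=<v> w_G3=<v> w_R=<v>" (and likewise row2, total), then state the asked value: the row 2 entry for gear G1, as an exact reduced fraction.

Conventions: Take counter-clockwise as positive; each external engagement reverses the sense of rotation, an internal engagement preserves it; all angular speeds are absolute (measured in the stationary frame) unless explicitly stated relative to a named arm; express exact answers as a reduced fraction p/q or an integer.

row1: w_G1=65/94 w_G3=65/94 w_R=65/94
row2: w_G1=-65/94 w_G3=29/94 w_R=0
total: w_G1=0 w_G3=1 w_R=65/94
asked value: -65/94

topology: planetary set — G1 29T / G2 18T / G3 65T, arm = carrier (Willis)
row 1 (train locked, turned with arm): all members turn x
row 2: sun turns y, ring = −(29/65)·y, arm 0
boundary: total ω_sun = x + y = 0 and total ω_ring = x − (29/65)·y = 1  ⇒  y = -65/94, x = 65/94
row 2 ring = −(29/65)·(-65/94) = 29/94
totals (row 1 + row 2): sun 65/94 + (-65/94) = 0, ring 65/94 + 29/94 = 1, arm 65/94 + 0 = 65/94
asked cell (row2, sun) = -65/94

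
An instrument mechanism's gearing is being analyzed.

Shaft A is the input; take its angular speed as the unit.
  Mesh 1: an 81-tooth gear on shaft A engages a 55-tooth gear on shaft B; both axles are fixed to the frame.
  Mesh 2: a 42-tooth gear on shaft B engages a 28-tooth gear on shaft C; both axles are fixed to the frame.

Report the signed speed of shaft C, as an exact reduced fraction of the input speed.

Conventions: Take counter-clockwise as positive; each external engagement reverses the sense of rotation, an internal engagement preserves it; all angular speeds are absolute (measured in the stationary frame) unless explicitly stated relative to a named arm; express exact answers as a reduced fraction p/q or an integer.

2-mesh fixed-axis compound train (all bearings frame-fixed)
mesh 1 [81T→55T]: |ω|/ω_in = 1×81/55 = 81/55, sense flips to −
mesh 2 [42T→28T]: |ω|/ω_in = (81/55)×42/28 = 243/110, sense flips to +
signed output speed (× input speed) = 243/110

243/110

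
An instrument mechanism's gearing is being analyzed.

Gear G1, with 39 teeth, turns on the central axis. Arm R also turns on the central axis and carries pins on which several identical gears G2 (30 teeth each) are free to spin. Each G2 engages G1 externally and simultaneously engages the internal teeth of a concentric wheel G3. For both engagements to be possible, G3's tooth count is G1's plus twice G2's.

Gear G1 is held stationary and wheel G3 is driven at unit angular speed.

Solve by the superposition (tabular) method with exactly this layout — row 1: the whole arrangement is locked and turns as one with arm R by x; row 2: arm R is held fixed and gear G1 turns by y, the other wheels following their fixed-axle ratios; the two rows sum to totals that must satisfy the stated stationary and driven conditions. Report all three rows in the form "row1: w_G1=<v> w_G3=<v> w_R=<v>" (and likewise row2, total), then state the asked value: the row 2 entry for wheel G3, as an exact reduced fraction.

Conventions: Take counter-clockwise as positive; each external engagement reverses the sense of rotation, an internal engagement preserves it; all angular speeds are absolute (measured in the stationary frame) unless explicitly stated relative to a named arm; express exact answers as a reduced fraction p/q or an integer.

row1: w_G1=33/46 w_G3=33/46 w_R=33/46
row2: w_G1=-33/46 w_G3=13/46 w_R=0
total: w_G1=0 w_G3=1 w_R=33/46
asked value: 13/46

recognized (axles ride arm R): planetary set, 39/30/99 teeth
superposition row 1 [locked train]: every member turns x
superposition row 2 [arm held]: sun y, ring −(39/99)·y, arm 0
boundary: total ω_sun = x + y = 0 and total ω_ring = x − (39/99)·y = 1  ⇒  y = -33/46, x = 33/46
row 2 ring = −(39/99)·(-33/46) = 13/46
totals (row 1 + row 2): sun 33/46 + (-33/46) = 0, ring 33/46 + 13/46 = 1, arm 33/46 + 0 = 33/46
asked cell (row2, ring) = 13/46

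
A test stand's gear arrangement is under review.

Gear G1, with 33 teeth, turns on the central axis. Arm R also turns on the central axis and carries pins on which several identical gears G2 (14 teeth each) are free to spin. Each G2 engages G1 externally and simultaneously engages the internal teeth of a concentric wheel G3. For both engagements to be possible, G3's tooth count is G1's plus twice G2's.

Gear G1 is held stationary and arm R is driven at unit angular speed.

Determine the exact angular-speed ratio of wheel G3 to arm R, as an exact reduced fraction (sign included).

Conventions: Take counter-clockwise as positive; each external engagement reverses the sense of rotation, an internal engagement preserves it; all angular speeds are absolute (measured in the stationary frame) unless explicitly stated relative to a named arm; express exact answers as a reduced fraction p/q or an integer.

94/61

recognized (axles ride arm R): planetary set, 33/14/61 teeth
ring teeth: 33 + 2·14 = 61
33(ω_sun−ω_arm) = −61(ω_ring−ω_arm),  ω_sun = 0, ω_arm = 1
ω_ring = 1 − (33/61)(0−1) = 94/61
ω_out/ω_in = 94/61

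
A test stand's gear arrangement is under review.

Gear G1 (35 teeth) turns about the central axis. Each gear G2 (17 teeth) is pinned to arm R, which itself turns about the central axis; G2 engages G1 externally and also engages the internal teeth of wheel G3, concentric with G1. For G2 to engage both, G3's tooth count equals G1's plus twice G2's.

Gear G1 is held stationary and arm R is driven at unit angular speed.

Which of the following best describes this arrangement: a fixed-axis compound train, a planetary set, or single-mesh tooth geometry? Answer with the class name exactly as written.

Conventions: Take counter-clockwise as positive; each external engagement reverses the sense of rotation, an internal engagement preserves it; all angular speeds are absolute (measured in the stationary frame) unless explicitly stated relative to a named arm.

planetary set (35T centre, 17T on arm, 69T internal) — Willis relation
classification: planetary set

planetary set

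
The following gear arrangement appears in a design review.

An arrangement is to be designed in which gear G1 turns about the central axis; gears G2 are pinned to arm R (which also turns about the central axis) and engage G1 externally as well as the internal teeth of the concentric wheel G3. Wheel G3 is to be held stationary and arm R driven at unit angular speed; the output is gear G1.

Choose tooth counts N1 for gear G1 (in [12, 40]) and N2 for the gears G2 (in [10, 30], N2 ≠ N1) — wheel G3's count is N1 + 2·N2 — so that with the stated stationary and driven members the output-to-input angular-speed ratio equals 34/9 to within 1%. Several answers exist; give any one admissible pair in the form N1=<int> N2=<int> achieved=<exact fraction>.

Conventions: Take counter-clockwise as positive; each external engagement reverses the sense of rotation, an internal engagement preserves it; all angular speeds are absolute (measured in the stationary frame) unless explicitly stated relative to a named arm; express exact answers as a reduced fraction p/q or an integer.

N1=18 N2=16 achieved=34/9

topology: planetary set — design target 34/9, arm = carrier (Willis)
Willis with ω_ring = 0: ω_sun/ω_arm = (N1+N3)/N1; set equal to 34/9  ⇒  N3/N1 = 34/9 − 1 = 25/9
N3 = N1 + 2·N2  ⇒  N2/N1 = (N3/N1 − 1)/2 = (25/9 − 1)/2 = 8/9
smallest multiple with N1 ≥ 12 and N2 ≥ 10: k = 2  ⇒  N1 = 2·9 = 18, N2 = 2·8 = 16 (N1 ≤ 40, N2 ≤ 30, N2 ≠ N1 ✓), N3 = 18 + 2·16 = 50
check: (N1+N3)/N1 with N1 = 18, N3 = 50 gives 34/9; |achieved − target| = 0 ≤ 17/450 ✓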